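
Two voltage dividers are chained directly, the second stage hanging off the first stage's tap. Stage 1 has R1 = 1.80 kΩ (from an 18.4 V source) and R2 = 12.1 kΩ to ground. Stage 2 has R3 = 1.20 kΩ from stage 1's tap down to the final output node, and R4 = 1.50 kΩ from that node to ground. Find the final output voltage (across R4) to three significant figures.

Stage 2 presents R3+R4 = 2.700 kΩ as a load on stage 1's tap.
Stage 1's lower leg becomes R2‖(R3+R4) = 2.207 kΩ, so V_mid = 18.4 × 2.207/4.007 = 10.14 V.
Stage 2 is itself unloaded: V_out = V_mid × R4/(R3+R4) = 10.14 × 1.50/2.700 = 5.63 V.

V_out ≈ 5.63 V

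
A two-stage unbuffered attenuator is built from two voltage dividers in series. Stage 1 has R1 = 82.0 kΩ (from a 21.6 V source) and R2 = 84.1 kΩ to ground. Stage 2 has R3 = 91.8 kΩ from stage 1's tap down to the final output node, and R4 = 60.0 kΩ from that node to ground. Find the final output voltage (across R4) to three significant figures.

Stage 2 presents R3+R4 = 151.8 kΩ as a load on stage 1's tap.
Stage 1's lower leg becomes R2‖(R3+R4) = 54.12 kΩ, so V_mid = 21.6 × 54.12/136.1 = 8.588 V.
Stage 2 is itself unloaded: V_out = V_mid × R4/(R3+R4) = 8.588 × 60.0/151.8 = 3.39 V.

V_out ≈ 3.39 V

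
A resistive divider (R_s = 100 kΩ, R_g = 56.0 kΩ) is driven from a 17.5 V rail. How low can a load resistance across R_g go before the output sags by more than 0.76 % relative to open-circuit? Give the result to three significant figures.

Output resistance R_th = R_s‖R_g = (100 × 56.0)/156.0 = 35.90 kΩ.
The fractional drop is R_th/(R_th + R_L); requiring this ≤ 0.00760 gives R_L ≥ R_th(1/0.00760 − 1) = 35.90 × 130.6 = 4.69 MΩ.

R_L(min) ≈ 4.69 MΩ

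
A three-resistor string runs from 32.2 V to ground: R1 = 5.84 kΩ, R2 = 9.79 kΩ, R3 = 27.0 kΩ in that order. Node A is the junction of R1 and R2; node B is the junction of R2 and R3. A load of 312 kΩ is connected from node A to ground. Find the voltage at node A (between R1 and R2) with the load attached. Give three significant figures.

Below node A the series string R2+R3 = 36.79 kΩ sits in parallel with the 312 kΩ load: 32.91 kΩ.
V_A = 32.2 × 32.91/(5.84 + 32.91) = 27.3 V.

V ≈ 27.3 V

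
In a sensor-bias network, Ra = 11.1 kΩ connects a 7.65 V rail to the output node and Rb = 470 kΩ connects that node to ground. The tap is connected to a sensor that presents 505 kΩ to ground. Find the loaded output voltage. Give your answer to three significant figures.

V_out ≈ 7.32 V

The load sits in parallel with Rb: Rb‖R_L = (470 × 505) / (470 + 505) = 243.4 kΩ.
V_out = 7.65 × 243.4 / (11.1 + 243.4) = 7.65 × 243.4/254.5 = 7.32 V.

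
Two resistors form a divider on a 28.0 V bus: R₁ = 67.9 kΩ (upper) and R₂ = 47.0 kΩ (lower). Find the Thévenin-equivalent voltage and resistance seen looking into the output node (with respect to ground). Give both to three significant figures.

V_th = 11.5 V, R_th = 27.8 kΩ

V_th is the open-circuit tap voltage: 28.0 × 47.0/(67.9 + 47.0) = 11.5 V.
With the supply zeroed, R₁ and R₂ appear in parallel from the tap: R_th = R₁‖R₂ = (67.9 × 47.0)/114.9 = 27.8 kΩ.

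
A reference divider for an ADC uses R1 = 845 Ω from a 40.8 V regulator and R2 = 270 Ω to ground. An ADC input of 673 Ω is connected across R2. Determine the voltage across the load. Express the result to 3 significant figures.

V_out ≈ 7.58 V

The load sits in parallel with R2: R2‖R_L = (270 × 673) / (270 + 673) = 192.7 Ω.
V_out = 40.8 × 192.7 / (845 + 192.7) = 40.8 × 192.7/1038 = 7.58 V.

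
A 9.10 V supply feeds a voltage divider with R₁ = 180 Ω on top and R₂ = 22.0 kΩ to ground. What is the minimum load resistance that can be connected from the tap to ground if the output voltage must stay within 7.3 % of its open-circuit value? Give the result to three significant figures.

R_L(min) ≈ 2.27 kΩ

Output resistance R_th = R₁‖R₂ = (180 × 22000)/22180 = 178.5 Ω.
The fractional drop is R_th/(R_th + R_L); requiring this ≤ 0.0730 gives R_L ≥ R_th(1/0.0730 − 1) = 178.5 × 12.70 = 2.27 kΩ.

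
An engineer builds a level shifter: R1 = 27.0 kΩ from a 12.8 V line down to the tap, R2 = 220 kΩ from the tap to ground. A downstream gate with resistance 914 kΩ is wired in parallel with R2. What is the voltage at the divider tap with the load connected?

V_out ≈ 11.1 V

The load sits in parallel with R2: R2‖R_L = (220 × 914) / (220 + 914) = 177.3 kΩ.
V_out = 12.8 × 177.3 / (27.0 + 177.3) = 12.8 × 177.3/204.3 = 11.1 V.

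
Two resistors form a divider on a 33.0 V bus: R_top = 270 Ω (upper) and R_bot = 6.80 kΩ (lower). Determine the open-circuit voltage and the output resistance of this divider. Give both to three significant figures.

V_th is the open-circuit tap voltage: 33.0 × 6800/(270 + 6800) = 31.7 V.
With the supply zeroed, R_top and R_bot appear in parallel from the tap: R_th = R_top‖R_bot = (270 × 6800)/7070 = 260 Ω.

V_th = 31.7 V, R_th = 260 Ω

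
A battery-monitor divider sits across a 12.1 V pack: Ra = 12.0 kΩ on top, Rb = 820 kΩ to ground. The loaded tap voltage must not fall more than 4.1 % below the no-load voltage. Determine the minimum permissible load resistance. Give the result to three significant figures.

Output resistance R_th = Ra‖Rb = (12.0 × 820)/832.0 = 11.83 kΩ.
The fractional drop is R_th/(R_th + R_L); requiring this ≤ 0.0410 gives R_L ≥ R_th(1/0.0410 − 1) = 11.83 × 23.39 = 277 kΩ.

R_L(min) ≈ 277 kΩ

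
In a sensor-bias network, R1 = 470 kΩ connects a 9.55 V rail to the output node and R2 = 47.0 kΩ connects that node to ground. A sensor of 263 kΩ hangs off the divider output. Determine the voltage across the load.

The load sits in parallel with R2: R2‖R_L = (47.0 × 263) / (47.0 + 263) = 39.87 kΩ.
V_out = 9.55 × 39.87 / (470 + 39.87) = 9.55 × 39.87/509.9 = 0.747 V.

V_out ≈ 0.747 V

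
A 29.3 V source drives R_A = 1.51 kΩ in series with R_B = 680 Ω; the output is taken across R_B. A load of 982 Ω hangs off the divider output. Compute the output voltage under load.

V_out ≈ 6.16 V

The load sits in parallel with R_B: R_B‖R_L = (680 × 982) / (680 + 982) = 401.8 Ω.
V_out = 29.3 × 401.8 / (1510 + 401.8) = 29.3 × 401.8/1912 = 6.16 V.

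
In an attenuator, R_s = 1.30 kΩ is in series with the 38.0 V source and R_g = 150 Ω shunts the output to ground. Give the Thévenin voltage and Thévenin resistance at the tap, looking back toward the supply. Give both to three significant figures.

V_th = 3.93 V, R_th = 134 Ω

V_th is the open-circuit tap voltage: 38.0 × 150/(1300 + 150) = 3.93 V.
With the supply zeroed, R_s and R_g appear in parallel from the tap: R_th = R_s‖R_g = (1300 × 150)/1450 = 134 Ω.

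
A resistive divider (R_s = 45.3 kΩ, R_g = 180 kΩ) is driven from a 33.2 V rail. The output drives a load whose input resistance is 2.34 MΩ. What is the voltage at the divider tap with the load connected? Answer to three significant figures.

V_out ≈ 26.1 V

The load sits in parallel with R_g: R_g‖R_L = (180 × 2340) / (180 + 2340) = 167.1 kΩ.
V_out = 33.2 × 167.1 / (45.3 + 167.1) = 33.2 × 167.1/212.4 = 26.1 V.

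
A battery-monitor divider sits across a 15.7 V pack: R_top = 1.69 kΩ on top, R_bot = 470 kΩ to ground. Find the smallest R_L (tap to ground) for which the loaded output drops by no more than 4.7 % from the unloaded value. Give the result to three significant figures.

R_L(min) ≈ 34.1 kΩ

Output resistance R_th = R_top‖R_bot = (1.69 × 470)/471.7 = 1.684 kΩ.
The fractional drop is R_th/(R_th + R_L); requiring this ≤ 0.0470 gives R_L ≥ R_th(1/0.0470 − 1) = 1.684 × 20.28 = 34.1 kΩ.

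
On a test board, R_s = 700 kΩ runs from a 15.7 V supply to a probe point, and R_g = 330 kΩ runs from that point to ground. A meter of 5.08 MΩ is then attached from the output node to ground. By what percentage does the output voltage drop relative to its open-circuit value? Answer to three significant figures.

4.23 %

The divider's output (Thévenin) resistance is R_s‖R_g = 224.3 kΩ.
Fractional drop under load = R_th/(R_th + R_L) = 224.3 / (224.3 + 5080) = 0.04228.
So the output falls by 4.23 %.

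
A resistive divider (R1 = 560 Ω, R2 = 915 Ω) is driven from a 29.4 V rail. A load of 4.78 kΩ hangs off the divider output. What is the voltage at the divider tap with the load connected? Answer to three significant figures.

V_out ≈ 17.0 V

The load sits in parallel with R2: R2‖R_L = (915 × 4780) / (915 + 4780) = 768.0 Ω.
V_out = 29.4 × 768.0 / (560 + 768.0) = 29.4 × 768.0/1328 = 17.0 V.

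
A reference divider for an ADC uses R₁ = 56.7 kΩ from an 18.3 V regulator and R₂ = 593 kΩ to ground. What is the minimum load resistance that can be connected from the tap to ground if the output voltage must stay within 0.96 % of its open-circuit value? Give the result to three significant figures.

R_L(min) ≈ 5.34 MΩ

Output resistance R_th = R₁‖R₂ = (56.7 × 593)/649.7 = 51.75 kΩ.
The fractional drop is R_th/(R_th + R_L); requiring this ≤ 0.00960 gives R_L ≥ R_th(1/0.00960 − 1) = 51.75 × 103.2 = 5.34 MΩ.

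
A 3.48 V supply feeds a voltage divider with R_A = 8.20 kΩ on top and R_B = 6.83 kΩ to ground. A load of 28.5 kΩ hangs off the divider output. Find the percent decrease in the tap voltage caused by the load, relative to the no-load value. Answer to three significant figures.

Unloaded V = 3.48 × 6.83/15.03 = 1.5814 V.
Loaded: R_B‖R_L = 5.510 kΩ, giving V = 3.48 × 5.510/13.71 = 1.3985 V.
Drop = (1.5814 − 1.3985) / 1.5814 = 11.6 %.

11.6 %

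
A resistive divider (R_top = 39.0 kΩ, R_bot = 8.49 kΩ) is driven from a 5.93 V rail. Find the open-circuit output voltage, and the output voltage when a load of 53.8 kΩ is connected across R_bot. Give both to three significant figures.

Unloaded: 1.06 V; loaded: 0.939 V

Open-circuit: V = 5.93 × 8.49/(39.0 + 8.49) = 1.06 V.
With the load, R_bot becomes R_bot‖R_L = 7.333 kΩ, so V = 5.93 × 7.333/46.33 = 0.939 V.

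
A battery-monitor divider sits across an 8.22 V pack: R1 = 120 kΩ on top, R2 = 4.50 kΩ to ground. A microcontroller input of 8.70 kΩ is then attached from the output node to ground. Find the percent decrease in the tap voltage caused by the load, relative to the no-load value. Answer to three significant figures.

33.3 %

The divider's output (Thévenin) resistance is R1‖R2 = 4.337 kΩ.
Fractional drop under load = R_th/(R_th + R_L) = 4.337 / (4.337 + 8.70) = 0.3327.
So the output falls by 33.3 %.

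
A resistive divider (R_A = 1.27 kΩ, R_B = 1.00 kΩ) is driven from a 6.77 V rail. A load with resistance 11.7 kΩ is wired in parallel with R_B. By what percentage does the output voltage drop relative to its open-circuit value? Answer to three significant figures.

The divider's output (Thévenin) resistance is R_A‖R_B = 0.5595 kΩ.
Fractional drop under load = R_th/(R_th + R_L) = 0.5595 / (0.5595 + 11.7) = 0.04564.
So the output falls by 4.56 %.

4.56 %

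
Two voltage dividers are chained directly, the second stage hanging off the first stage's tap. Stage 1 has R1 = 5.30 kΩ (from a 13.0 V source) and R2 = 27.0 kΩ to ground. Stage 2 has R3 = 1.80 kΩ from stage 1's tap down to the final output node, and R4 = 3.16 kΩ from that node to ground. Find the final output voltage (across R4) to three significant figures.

V_out ≈ 3.66 V

Stage 2 presents R3+R4 = 4.960 kΩ as a load on stage 1's tap.
Stage 1's lower leg becomes R2‖(R3+R4) = 4.190 kΩ, so V_mid = 13.0 × 4.190/9.490 = 5.740 V.
Stage 2 is itself unloaded: V_out = V_mid × R4/(R3+R4) = 5.740 × 3.16/4.960 = 3.66 V.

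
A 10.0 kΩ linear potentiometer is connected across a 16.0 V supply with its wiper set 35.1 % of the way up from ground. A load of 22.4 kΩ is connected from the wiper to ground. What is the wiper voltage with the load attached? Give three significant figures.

V ≈ 5.10 V

The wiper splits the pot into (1−α)R = 6.490 kΩ above and αR = 3.510 kΩ below.
Lower section ‖ load = 3.035 kΩ.
V_wiper = 16.0 × 3.035/(6.490 + 3.035) = 5.10 V.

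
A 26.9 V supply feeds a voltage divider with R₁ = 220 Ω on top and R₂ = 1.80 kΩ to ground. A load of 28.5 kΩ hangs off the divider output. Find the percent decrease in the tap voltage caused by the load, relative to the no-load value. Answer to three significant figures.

The divider's output (Thévenin) resistance is R₁‖R₂ = 196.0 Ω.
Fractional drop under load = R_th/(R_th + R_L) = 196.0 / (196.0 + 28500) = 0.006832.
So the output falls by 0.683 %.

0.683 %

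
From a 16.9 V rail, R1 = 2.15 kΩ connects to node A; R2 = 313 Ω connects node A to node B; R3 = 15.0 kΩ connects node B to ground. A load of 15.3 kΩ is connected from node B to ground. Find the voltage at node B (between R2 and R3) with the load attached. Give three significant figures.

At node B, R3 is in parallel with the load: R3‖R_L = 7574 Ω.
Below node A the resistance is R2 + (R3‖R_L) = 7887 Ω, so V_A = 16.9 × 7887/10040 = 13.28 V.
Then V_B = V_A × (R3‖R_L)/(R2 + R3‖R_L) = 13.28 × 7574/7887 = 12.8 V.

V ≈ 12.8 V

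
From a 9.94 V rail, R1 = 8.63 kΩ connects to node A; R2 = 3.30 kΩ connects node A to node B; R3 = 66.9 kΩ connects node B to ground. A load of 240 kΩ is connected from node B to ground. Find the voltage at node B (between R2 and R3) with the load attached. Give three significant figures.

At node B, R3 is in parallel with the load: R3‖R_L = 52.32 kΩ.
Below node A the resistance is R2 + (R3‖R_L) = 55.62 kΩ, so V_A = 9.94 × 55.62/64.25 = 8.605 V.
Then V_B = V_A × (R3‖R_L)/(R2 + R3‖R_L) = 8.605 × 52.32/55.62 = 8.09 V.

V ≈ 8.09 V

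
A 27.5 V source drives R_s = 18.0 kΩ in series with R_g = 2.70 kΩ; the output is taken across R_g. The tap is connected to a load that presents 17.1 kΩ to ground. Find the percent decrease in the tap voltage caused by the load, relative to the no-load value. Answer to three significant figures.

Unloaded V = 27.5 × 2.70/20.70 = 3.5870 V.
Loaded: R_g‖R_L = 2.332 kΩ, giving V = 27.5 × 2.332/20.33 = 3.1539 V.
Drop = (3.5870 − 3.1539) / 3.5870 = 12.1 %.

12.1 %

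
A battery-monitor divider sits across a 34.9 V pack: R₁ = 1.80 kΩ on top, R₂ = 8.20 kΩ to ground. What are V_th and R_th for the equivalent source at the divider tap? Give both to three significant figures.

V_th is the open-circuit tap voltage: 34.9 × 8.20/(1.80 + 8.20) = 28.6 V.
With the supply zeroed, R₁ and R₂ appear in parallel from the tap: R_th = R₁‖R₂ = (1.80 × 8.20)/10.00 = 1.48 kΩ.

V_th = 28.6 V, R_th = 1.48 kΩ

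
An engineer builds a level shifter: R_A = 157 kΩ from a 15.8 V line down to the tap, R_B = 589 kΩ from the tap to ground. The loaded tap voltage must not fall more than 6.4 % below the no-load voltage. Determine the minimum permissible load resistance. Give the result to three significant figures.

Output resistance R_th = R_A‖R_B = (157 × 589)/746.0 = 124.0 kΩ.
The fractional drop is R_th/(R_th + R_L); requiring this ≤ 0.0640 gives R_L ≥ R_th(1/0.0640 − 1) = 124.0 × 14.62 = 1.81 MΩ.

R_L(min) ≈ 1.81 MΩ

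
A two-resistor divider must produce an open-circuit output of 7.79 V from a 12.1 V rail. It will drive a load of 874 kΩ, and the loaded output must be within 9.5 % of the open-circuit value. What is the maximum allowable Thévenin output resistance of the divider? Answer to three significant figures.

R_th ≤ 91.7 kΩ

Loading drop = R_th/(R_th + R_L) ≤ 0.0950, so R_th ≤ R_L · ε/(1−ε) = 874 kΩ × 0.0950/0.9050 = 91.7 kΩ.
(Any R1, R2 with R2/(R1+R2) = 0.644 and R1‖R2 ≤ 91.7 kΩ will meet the spec.)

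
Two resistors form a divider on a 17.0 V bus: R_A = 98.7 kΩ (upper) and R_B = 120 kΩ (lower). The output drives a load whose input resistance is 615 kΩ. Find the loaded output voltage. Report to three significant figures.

The load sits in parallel with R_B: R_B‖R_L = (120 × 615) / (120 + 615) = 100.4 kΩ.
V_out = 17.0 × 100.4 / (98.7 + 100.4) = 17.0 × 100.4/199.1 = 8.57 V.
(Unloaded it would have been 9.33 V.)

V_out ≈ 8.57 V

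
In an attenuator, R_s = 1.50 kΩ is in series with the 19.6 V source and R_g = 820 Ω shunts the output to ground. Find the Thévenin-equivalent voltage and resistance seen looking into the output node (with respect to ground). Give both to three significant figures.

V_th is the open-circuit tap voltage: 19.6 × 820/(1500 + 820) = 6.93 V.
With the supply zeroed, R_s and R_g appear in parallel from the tap: R_th = R_s‖R_g = (1500 × 820)/2320 = 530 Ω.

V_th = 6.93 V, R_th = 530 Ω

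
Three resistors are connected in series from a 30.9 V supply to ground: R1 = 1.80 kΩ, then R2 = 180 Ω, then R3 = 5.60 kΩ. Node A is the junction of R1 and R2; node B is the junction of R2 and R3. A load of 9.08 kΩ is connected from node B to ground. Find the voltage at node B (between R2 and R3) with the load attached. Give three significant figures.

At node B, R3 is in parallel with the load: R3‖R_L = 3464 Ω.
Below node A the resistance is R2 + (R3‖R_L) = 3644 Ω, so V_A = 30.9 × 3644/5444 = 20.68 V.
Then V_B = V_A × (R3‖R_L)/(R2 + R3‖R_L) = 20.68 × 3464/3644 = 19.7 V.

V ≈ 19.7 V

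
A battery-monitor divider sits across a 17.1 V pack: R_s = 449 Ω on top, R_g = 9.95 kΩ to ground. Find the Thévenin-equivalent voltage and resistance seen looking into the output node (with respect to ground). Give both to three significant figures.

V_th is the open-circuit tap voltage: 17.1 × 9950/(449 + 9950) = 16.4 V.
With the supply zeroed, R_s and R_g appear in parallel from the tap: R_th = R_s‖R_g = (449 × 9950)/10400 = 430 Ω.

V_th = 16.4 V, R_th = 430 Ω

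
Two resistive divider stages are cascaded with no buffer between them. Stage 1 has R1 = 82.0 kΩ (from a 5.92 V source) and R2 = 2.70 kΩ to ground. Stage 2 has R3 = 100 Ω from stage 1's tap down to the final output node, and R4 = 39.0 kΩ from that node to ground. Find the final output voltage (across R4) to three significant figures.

Stage 2 presents R3+R4 = 39100 Ω as a load on stage 1's tap.
Stage 1's lower leg becomes R2‖(R3+R4) = 2526 Ω, so V_mid = 5.92 × 2526/84530 = 0.1769 V.
Stage 2 is itself unloaded: V_out = V_mid × R4/(R3+R4) = 0.1769 × 39000/39100 = 0.176 V.

V_out ≈ 0.176 V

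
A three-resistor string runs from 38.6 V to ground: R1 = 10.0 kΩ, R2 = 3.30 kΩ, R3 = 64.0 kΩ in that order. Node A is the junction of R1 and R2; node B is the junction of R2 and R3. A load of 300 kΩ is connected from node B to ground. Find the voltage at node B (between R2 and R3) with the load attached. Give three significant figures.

At node B, R3 is in parallel with the load: R3‖R_L = 52.75 kΩ.
Below node A the resistance is R2 + (R3‖R_L) = 56.05 kΩ, so V_A = 38.6 × 56.05/66.05 = 32.76 V.
Then V_B = V_A × (R3‖R_L)/(R2 + R3‖R_L) = 32.76 × 52.75/56.05 = 30.8 V.

V ≈ 30.8 V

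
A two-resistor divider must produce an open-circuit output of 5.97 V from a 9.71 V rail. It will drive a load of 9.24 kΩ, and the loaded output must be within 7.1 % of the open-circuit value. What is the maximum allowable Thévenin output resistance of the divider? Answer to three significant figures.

Loading drop = R_th/(R_th + R_L) ≤ 0.0710, so R_th ≤ R_L · ε/(1−ε) = 9.24 kΩ × 0.0710/0.9290 = 706 Ω.
(Any R1, R2 with R2/(R1+R2) = 0.615 and R1‖R2 ≤ 706 Ω will meet the spec.)

R_th ≤ 706 Ω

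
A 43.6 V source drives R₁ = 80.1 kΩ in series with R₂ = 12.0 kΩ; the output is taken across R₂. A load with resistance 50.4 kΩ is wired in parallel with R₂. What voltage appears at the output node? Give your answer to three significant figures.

V_out ≈ 4.71 V

The load sits in parallel with R₂: R₂‖R_L = (12.0 × 50.4) / (12.0 + 50.4) = 9.692 kΩ.
V_out = 43.6 × 9.692 / (80.1 + 9.692) = 43.6 × 9.692/89.79 = 4.71 V.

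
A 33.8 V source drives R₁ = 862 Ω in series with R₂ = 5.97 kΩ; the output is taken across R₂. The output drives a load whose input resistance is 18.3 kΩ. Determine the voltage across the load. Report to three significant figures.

V_out ≈ 28.4 V

The load sits in parallel with R₂: R₂‖R_L = (5970 × 18300) / (5970 + 18300) = 4501 Ω.
V_out = 33.8 × 4501 / (862 + 4501) = 33.8 × 4501/5363 = 28.4 V.
(Unloaded it would have been 29.5 V.)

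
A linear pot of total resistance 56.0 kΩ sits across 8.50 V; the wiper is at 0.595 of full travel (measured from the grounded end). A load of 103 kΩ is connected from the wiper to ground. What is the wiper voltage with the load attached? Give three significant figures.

V ≈ 4.47 V

The wiper splits the pot into (1−α)R = 22.68 kΩ above and αR = 33.32 kΩ below.
Lower section ‖ load = 25.18 kΩ.
V_wiper = 8.50 × 25.18/(22.68 + 25.18) = 4.47 V.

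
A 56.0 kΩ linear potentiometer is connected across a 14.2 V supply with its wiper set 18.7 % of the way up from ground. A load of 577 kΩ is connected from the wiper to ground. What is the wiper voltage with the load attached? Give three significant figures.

V ≈ 2.62 V

The wiper splits the pot into (1−α)R = 45.53 kΩ above and αR = 10.47 kΩ below.
Lower section ‖ load = 10.29 kΩ.
V_wiper = 14.2 × 10.29/(45.53 + 10.29) = 2.62 V.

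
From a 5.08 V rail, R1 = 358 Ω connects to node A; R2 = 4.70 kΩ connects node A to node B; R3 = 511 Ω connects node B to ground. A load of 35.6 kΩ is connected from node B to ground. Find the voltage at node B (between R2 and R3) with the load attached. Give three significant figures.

At node B, R3 is in parallel with the load: R3‖R_L = 503.8 Ω.
Below node A the resistance is R2 + (R3‖R_L) = 5204 Ω, so V_A = 5.08 × 5204/5562 = 4.753 V.
Then V_B = V_A × (R3‖R_L)/(R2 + R3‖R_L) = 4.753 × 503.8/5204 = 0.460 V.

V ≈ 0.460 V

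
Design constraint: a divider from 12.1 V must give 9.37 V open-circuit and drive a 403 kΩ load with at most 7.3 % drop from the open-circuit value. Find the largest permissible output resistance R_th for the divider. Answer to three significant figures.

Loading drop = R_th/(R_th + R_L) ≤ 0.0730, so R_th ≤ R_L · ε/(1−ε) = 403 kΩ × 0.0730/0.9270 = 31.7 kΩ.
(Any R1, R2 with R2/(R1+R2) = 0.774 and R1‖R2 ≤ 31.7 kΩ will meet the spec.)

R_th ≤ 31.7 kΩ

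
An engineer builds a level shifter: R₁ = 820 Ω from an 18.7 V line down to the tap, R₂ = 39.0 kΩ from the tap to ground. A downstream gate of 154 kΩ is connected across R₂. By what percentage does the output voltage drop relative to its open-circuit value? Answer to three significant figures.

0.519 %

The divider's output (Thévenin) resistance is R₁‖R₂ = 803.1 Ω.
Fractional drop under load = R_th/(R_th + R_L) = 803.1 / (803.1 + 154000) = 0.005188.
So the output falls by 0.519 %.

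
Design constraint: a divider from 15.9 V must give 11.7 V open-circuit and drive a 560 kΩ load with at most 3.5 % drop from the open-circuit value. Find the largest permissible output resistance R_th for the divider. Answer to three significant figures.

Loading drop = R_th/(R_th + R_L) ≤ 0.0350, so R_th ≤ R_L · ε/(1−ε) = 560 kΩ × 0.0350/0.9650 = 20.3 kΩ.

R_th ≤ 20.3 kΩ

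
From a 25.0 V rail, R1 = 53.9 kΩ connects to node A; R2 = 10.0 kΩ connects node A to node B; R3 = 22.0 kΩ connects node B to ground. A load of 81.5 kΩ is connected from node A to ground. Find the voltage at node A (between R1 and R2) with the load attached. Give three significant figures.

V ≈ 7.47 V

Below node A the series string R2+R3 = 32.00 kΩ sits in parallel with the 81.5 kΩ load: 22.98 kΩ.
V_A = 25.0 × 22.98/(53.9 + 22.98) = 7.47 V.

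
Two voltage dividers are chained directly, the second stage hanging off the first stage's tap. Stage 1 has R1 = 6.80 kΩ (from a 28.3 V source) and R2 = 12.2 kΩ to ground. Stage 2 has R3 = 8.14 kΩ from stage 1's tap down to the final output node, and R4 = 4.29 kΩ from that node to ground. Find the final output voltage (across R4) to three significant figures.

V_out ≈ 4.64 V

Stage 2 presents R3+R4 = 12.43 kΩ as a load on stage 1's tap.
Stage 1's lower leg becomes R2‖(R3+R4) = 6.157 kΩ, so V_mid = 28.3 × 6.157/12.96 = 13.45 V.
Stage 2 is itself unloaded: V_out = V_mid × R4/(R3+R4) = 13.45 × 4.29/12.43 = 4.64 V.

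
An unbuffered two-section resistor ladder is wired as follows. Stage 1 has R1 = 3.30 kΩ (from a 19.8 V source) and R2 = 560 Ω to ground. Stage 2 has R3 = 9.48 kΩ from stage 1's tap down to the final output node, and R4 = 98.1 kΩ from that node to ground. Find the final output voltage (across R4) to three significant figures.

V_out ≈ 2.61 V

Stage 2 presents R3+R4 = 107600 Ω as a load on stage 1's tap.
Stage 1's lower leg becomes R2‖(R3+R4) = 557.1 Ω, so V_mid = 19.8 × 557.1/3857 = 2.860 V.
Stage 2 is itself unloaded: V_out = V_mid × R4/(R3+R4) = 2.860 × 98100/107600 = 2.61 V.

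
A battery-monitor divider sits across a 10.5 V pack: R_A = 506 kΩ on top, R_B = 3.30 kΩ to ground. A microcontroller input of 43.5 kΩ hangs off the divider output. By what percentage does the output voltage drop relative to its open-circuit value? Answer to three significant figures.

The divider's output (Thévenin) resistance is R_A‖R_B = 3.279 kΩ.
Fractional drop under load = R_th/(R_th + R_L) = 3.279 / (3.279 + 43.5) = 0.07009.
So the output falls by 7.01 %.

7.01 %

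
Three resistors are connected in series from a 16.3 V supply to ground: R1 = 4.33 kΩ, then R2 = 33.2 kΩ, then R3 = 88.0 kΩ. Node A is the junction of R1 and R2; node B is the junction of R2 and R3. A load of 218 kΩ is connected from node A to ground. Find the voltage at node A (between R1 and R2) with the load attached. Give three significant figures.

Below node A the series string R2+R3 = 121.2 kΩ sits in parallel with the 218 kΩ load: 77.89 kΩ.
V_A = 16.3 × 77.89/(4.33 + 77.89) = 15.4 V.

V ≈ 15.4 V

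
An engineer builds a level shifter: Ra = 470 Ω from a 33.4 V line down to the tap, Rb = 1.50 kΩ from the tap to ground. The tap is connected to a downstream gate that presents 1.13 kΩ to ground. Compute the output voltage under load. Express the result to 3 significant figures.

The load sits in parallel with Rb: Rb‖R_L = (1500 × 1130) / (1500 + 1130) = 644.5 Ω.
V_out = 33.4 × 644.5 / (470 + 644.5) = 33.4 × 644.5/1114 = 19.3 V.

V_out ≈ 19.3 V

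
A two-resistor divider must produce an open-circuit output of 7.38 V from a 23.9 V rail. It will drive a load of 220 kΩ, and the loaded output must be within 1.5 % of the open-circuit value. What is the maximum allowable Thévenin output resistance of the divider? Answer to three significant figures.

R_th ≤ 3.35 kΩ

Loading drop = R_th/(R_th + R_L) ≤ 0.0150, so R_th ≤ R_L · ε/(1−ε) = 220 kΩ × 0.0150/0.9850 = 3.35 kΩ.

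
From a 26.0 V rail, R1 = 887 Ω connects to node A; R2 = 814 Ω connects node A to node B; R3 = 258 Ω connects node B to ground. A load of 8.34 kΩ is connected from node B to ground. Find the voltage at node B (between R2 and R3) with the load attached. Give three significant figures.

V ≈ 3.33 V

At node B, R3 is in parallel with the load: R3‖R_L = 250.3 Ω.
Below node A the resistance is R2 + (R3‖R_L) = 1064 Ω, so V_A = 26.0 × 1064/1951 = 14.18 V.
Then V_B = V_A × (R3‖R_L)/(R2 + R3‖R_L) = 14.18 × 250.3/1064 = 3.33 V.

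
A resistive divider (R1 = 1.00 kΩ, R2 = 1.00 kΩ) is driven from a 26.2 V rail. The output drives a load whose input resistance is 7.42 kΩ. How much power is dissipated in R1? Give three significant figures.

P ≈ 194 mW

Total resistance from the source is R1 + (R2‖R_L) = 1.881 kΩ, so I = 26.2/1.881 kΩ = 13.93 mA.
P = I²·R1 = (13.93 mA)² × 1.00 kΩ = 194 mW.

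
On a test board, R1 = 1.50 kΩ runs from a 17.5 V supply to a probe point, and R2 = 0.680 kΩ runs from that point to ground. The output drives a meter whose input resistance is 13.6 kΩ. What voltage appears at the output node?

V_out ≈ 5.28 V

The load sits in parallel with R2: R2‖R_L = (680 × 13600) / (680 + 13600) = 647.6 Ω.
V_out = 17.5 × 647.6 / (1500 + 647.6) = 17.5 × 647.6/2148 = 5.28 V.
(Unloaded it would have been 5.46 V.)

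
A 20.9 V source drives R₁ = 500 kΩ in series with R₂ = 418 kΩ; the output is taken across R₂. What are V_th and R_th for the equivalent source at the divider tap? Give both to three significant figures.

V_th is the open-circuit tap voltage: 20.9 × 418/(500 + 418) = 9.52 V.
With the supply zeroed, R₁ and R₂ appear in parallel from the tap: R_th = R₁‖R₂ = (500 × 418)/918.0 = 228 kΩ.

V_th = 9.52 V, R_th = 228 kΩ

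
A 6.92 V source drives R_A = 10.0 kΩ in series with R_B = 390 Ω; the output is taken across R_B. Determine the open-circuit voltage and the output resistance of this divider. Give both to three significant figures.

V_th is the open-circuit tap voltage: 6.92 × 390/(10000 + 390) = 0.260 V.
With the supply zeroed, R_A and R_B appear in parallel from the tap: R_th = R_A‖R_B = (10000 × 390)/10390 = 375 Ω.

V_th = 0.260 V, R_th = 375 Ω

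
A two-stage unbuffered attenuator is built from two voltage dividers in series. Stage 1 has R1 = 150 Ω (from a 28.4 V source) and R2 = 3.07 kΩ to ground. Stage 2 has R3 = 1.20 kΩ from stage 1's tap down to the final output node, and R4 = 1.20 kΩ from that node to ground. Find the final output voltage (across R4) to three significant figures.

Stage 2 presents R3+R4 = 2400 Ω as a load on stage 1's tap.
Stage 1's lower leg becomes R2‖(R3+R4) = 1347 Ω, so V_mid = 28.4 × 1347/1497 = 25.55 V.
Stage 2 is itself unloaded: V_out = V_mid × R4/(R3+R4) = 25.55 × 1200/2400 = 12.8 V.

V_out ≈ 12.8 V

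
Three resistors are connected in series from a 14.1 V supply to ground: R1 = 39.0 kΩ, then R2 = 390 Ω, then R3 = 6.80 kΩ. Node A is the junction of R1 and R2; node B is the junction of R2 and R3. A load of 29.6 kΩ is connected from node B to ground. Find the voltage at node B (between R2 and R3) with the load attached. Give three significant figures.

At node B, R3 is in parallel with the load: R3‖R_L = 5530 Ω.
Below node A the resistance is R2 + (R3‖R_L) = 5920 Ω, so V_A = 14.1 × 5920/44920 = 1.858 V.
Then V_B = V_A × (R3‖R_L)/(R2 + R3‖R_L) = 1.858 × 5530/5920 = 1.74 V.

V ≈ 1.74 V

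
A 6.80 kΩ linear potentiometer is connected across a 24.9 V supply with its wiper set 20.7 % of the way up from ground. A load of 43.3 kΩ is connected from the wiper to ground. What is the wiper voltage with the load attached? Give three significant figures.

V ≈ 5.02 V

The wiper splits the pot into (1−α)R = 5.392 kΩ above and αR = 1.408 kΩ below.
Lower section ‖ load = 1.363 kΩ.
V_wiper = 24.9 × 1.363/(5.392 + 1.363) = 5.02 V.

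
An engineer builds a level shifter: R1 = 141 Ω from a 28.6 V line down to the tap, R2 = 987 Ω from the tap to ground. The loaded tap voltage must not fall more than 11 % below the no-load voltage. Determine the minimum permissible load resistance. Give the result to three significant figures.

Output resistance R_th = R1‖R2 = (141 × 987)/1128 = 123.4 Ω.
The fractional drop is R_th/(R_th + R_L); requiring this ≤ 0.110 gives R_L ≥ R_th(1/0.110 − 1) = 123.4 × 8.091 = 998 Ω.

R_L(min) ≈ 998 Ω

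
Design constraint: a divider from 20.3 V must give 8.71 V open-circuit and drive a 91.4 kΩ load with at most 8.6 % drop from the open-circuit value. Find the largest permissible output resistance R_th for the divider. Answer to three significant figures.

Loading drop = R_th/(R_th + R_L) ≤ 0.0860, so R_th ≤ R_L · ε/(1−ε) = 91.4 kΩ × 0.0860/0.9140 = 8.60 kΩ.
(Any R1, R2 with R2/(R1+R2) = 0.429 and R1‖R2 ≤ 8.60 kΩ will meet the spec.)

R_th ≤ 8.60 kΩ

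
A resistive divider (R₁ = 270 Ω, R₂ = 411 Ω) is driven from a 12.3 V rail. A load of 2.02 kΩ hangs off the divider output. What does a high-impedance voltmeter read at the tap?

The load sits in parallel with R₂: R₂‖R_L = (411 × 2020) / (411 + 2020) = 341.5 Ω.
V_out = 12.3 × 341.5 / (270 + 341.5) = 12.3 × 341.5/611.5 = 6.87 V.

V_out ≈ 6.87 V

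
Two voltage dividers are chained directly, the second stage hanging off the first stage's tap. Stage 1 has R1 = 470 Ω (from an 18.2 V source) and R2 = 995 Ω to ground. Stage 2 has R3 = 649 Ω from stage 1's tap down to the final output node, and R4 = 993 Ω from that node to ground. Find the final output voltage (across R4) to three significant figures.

Stage 2 presents R3+R4 = 1642 Ω as a load on stage 1's tap.
Stage 1's lower leg becomes R2‖(R3+R4) = 619.6 Ω, so V_mid = 18.2 × 619.6/1090 = 10.35 V.
Stage 2 is itself unloaded: V_out = V_mid × R4/(R3+R4) = 10.35 × 993/1642 = 6.26 V.

V_out ≈ 6.26 V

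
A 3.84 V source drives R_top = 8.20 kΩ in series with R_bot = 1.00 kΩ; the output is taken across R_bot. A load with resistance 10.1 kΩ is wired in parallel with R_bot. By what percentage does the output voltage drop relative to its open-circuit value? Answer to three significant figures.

8.11 %

Unloaded V = 3.84 × 1.00/9.200 = 0.41739 V.
Loaded: R_bot‖R_L = 0.9099 kΩ, giving V = 3.84 × 0.9099/9.110 = 0.38354 V.
Drop = (0.41739 − 0.38354) / 0.41739 = 8.11 %.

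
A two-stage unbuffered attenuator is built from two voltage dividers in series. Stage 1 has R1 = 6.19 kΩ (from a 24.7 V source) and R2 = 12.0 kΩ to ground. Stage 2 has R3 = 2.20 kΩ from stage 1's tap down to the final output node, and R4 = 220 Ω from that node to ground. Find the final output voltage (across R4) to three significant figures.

Stage 2 presents R3+R4 = 2420 Ω as a load on stage 1's tap.
Stage 1's lower leg becomes R2‖(R3+R4) = 2014 Ω, so V_mid = 24.7 × 2014/8204 = 6.063 V.
Stage 2 is itself unloaded: V_out = V_mid × R4/(R3+R4) = 6.063 × 220/2420 = 0.551 V.

V_out ≈ 0.551 V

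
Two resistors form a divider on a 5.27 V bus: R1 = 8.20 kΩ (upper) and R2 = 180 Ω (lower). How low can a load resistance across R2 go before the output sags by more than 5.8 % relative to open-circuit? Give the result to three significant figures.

Output resistance R_th = R1‖R2 = (8200 × 180)/8380 = 176.1 Ω.
The fractional drop is R_th/(R_th + R_L); requiring this ≤ 0.0580 gives R_L ≥ R_th(1/0.0580 − 1) = 176.1 × 16.24 = 2.86 kΩ.

R_L(min) ≈ 2.86 kΩ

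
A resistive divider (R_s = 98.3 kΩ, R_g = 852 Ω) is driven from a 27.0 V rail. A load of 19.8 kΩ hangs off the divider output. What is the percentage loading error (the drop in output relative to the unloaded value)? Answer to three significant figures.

The divider's output (Thévenin) resistance is R_s‖R_g = 844.7 Ω.
Fractional drop under load = R_th/(R_th + R_L) = 844.7 / (844.7 + 19800) = 0.04092.
So the output falls by 4.09 %.

4.09 %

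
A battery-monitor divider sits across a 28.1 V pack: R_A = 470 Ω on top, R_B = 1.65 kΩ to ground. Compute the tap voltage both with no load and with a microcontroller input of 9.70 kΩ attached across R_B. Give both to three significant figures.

Open-circuit: V = 28.1 × 1650/(470 + 1650) = 21.9 V.
With the load, R_B becomes R_B‖R_L = 1410 Ω, so V = 28.1 × 1410/1880 = 21.1 V.

Unloaded: 21.9 V; loaded: 21.1 V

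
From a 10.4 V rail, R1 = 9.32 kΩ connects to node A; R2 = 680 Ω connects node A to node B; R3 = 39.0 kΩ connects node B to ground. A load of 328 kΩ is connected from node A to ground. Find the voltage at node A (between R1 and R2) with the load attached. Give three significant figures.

Below node A the series string R2+R3 = 39680 Ω sits in parallel with the 328000 Ω load: 35400 Ω.
V_A = 10.4 × 35400/(9320 + 35400) = 8.23 V.

V ≈ 8.23 V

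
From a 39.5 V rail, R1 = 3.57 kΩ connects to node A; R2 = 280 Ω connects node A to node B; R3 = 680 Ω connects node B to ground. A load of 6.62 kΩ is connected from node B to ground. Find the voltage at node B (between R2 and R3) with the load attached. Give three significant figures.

V ≈ 5.45 V

At node B, R3 is in parallel with the load: R3‖R_L = 616.7 Ω.
Below node A the resistance is R2 + (R3‖R_L) = 896.7 Ω, so V_A = 39.5 × 896.7/4467 = 7.929 V.
Then V_B = V_A × (R3‖R_L)/(R2 + R3‖R_L) = 7.929 × 616.7/896.7 = 5.45 V.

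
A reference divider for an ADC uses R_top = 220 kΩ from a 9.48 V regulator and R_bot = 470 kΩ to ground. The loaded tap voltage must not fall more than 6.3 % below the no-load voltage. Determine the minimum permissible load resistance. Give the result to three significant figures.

R_L(min) ≈ 2.23 MΩ

Output resistance R_th = R_top‖R_bot = (220 × 470)/690.0 = 149.9 kΩ.
The fractional drop is R_th/(R_th + R_L); requiring this ≤ 0.0630 gives R_L ≥ R_th(1/0.0630 − 1) = 149.9 × 14.87 = 2.23 MΩ.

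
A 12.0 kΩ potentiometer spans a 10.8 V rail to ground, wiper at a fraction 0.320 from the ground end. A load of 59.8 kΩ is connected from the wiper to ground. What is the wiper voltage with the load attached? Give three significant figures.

V ≈ 3.31 V

The wiper splits the pot into (1−α)R = 8.160 kΩ above and αR = 3.840 kΩ below.
Lower section ‖ load = 3.608 kΩ.
V_wiper = 10.8 × 3.608/(8.160 + 3.608) = 3.31 V.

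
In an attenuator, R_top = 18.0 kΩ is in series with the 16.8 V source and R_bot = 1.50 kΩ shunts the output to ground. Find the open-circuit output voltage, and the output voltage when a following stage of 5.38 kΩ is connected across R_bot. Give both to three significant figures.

Unloaded: 1.29 V; loaded: 1.03 V

Open-circuit: V = 16.8 × 1.50/(18.0 + 1.50) = 1.29 V.
With the load, R_bot becomes R_bot‖R_L = 1.173 kΩ, so V = 16.8 × 1.173/19.17 = 1.03 V.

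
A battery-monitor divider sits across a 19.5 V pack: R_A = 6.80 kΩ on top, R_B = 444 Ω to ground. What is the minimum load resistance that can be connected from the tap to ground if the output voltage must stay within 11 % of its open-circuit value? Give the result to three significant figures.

Output resistance R_th = R_A‖R_B = (6800 × 444)/7244 = 416.8 Ω.
The fractional drop is R_th/(R_th + R_L); requiring this ≤ 0.110 gives R_L ≥ R_th(1/0.110 − 1) = 416.8 × 8.091 = 3.37 kΩ.

R_L(min) ≈ 3.37 kΩ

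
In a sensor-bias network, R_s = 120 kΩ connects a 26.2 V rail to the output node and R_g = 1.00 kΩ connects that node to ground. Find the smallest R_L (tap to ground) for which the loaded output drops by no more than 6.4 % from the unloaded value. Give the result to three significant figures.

Output resistance R_th = R_s‖R_g = (120000 × 1000)/121000 = 991.7 Ω.
The fractional drop is R_th/(R_th + R_L); requiring this ≤ 0.0640 gives R_L ≥ R_th(1/0.0640 − 1) = 991.7 × 14.62 = 14.5 kΩ.

R_L(min) ≈ 14.5 kΩ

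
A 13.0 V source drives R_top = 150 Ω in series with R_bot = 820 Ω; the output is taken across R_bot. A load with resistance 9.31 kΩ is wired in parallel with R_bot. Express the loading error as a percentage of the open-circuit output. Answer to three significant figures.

The divider's output (Thévenin) resistance is R_top‖R_bot = 126.8 Ω.
Fractional drop under load = R_th/(R_th + R_L) = 126.8 / (126.8 + 9310) = 0.01344.
So the output falls by 1.34 %.

1.34 %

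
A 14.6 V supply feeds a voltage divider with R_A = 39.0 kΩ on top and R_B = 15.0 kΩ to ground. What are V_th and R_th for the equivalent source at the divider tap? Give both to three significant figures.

V_th = 4.06 V, R_th = 10.8 kΩ

V_th is the open-circuit tap voltage: 14.6 × 15.0/(39.0 + 15.0) = 4.06 V.
With the supply zeroed, R_A and R_B appear in parallel from the tap: R_th = R_A‖R_B = (39.0 × 15.0)/54.00 = 10.8 kΩ.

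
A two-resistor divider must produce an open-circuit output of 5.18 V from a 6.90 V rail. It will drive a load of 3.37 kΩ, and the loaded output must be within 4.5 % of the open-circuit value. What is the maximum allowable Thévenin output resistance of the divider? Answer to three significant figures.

R_th ≤ 159 Ω

Loading drop = R_th/(R_th + R_L) ≤ 0.0450, so R_th ≤ R_L · ε/(1−ε) = 3.37 kΩ × 0.0450/0.9550 = 159 Ω.
(Any R1, R2 with R2/(R1+R2) = 0.751 and R1‖R2 ≤ 159 Ω will meet the spec.)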